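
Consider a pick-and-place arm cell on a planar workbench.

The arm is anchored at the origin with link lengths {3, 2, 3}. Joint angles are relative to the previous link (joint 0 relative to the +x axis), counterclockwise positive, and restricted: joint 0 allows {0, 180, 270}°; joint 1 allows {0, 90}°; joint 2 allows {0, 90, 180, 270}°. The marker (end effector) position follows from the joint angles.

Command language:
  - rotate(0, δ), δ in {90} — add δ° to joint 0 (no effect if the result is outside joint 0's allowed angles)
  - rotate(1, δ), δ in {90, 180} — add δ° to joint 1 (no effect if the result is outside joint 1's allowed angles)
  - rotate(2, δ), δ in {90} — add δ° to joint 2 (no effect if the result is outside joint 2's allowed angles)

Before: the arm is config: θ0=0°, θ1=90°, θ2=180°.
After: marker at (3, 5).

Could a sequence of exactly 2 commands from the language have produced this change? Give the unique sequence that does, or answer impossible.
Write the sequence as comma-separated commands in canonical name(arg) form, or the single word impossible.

initial: config: θ0=0°, θ1=90°, θ2=180°
step 1 (rotate(2, 90)): config: θ0=0°, θ1=90°, θ2=270°
step 2 (rotate(2, 90)): config: θ0=0°, θ1=90°, θ2=0°
uniquely the one of 16 2-step routes that fits.

rotate(2, 90), rotate(2, 90)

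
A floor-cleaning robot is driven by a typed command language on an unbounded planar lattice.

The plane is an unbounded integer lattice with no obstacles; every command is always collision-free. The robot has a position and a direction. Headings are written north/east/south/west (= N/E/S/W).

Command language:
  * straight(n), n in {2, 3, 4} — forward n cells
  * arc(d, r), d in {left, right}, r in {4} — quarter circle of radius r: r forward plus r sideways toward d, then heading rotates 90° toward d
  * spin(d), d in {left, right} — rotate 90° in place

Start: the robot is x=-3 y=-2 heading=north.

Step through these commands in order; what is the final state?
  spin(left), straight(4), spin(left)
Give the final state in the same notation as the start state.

x=-7 y=-2 heading=south

begin: x=-3 y=-2 heading=north
t=1 spin(left) ⇒ x=-3 y=-2 heading=west
t=2 straight(4) ⇒ x=-7 y=-2 heading=west
t=3 spin(left) ⇒ x=-7 y=-2 heading=south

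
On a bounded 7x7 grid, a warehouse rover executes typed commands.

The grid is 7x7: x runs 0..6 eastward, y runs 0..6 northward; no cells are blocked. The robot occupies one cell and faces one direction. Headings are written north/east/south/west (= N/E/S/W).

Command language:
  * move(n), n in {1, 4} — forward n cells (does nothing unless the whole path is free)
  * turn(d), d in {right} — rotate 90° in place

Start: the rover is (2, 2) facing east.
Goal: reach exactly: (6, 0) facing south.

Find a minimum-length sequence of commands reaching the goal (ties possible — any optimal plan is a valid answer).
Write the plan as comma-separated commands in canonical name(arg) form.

move(4), turn(right), move(1), move(1)

initial: (2, 2) facing east
1. move(4) → (6, 2) facing east
2. turn(right) → (6, 2) facing south
3. move(1) → (6, 1) facing south
4. move(1) → (6, 0) facing south
no 3-step plan works, so 4 is optimal.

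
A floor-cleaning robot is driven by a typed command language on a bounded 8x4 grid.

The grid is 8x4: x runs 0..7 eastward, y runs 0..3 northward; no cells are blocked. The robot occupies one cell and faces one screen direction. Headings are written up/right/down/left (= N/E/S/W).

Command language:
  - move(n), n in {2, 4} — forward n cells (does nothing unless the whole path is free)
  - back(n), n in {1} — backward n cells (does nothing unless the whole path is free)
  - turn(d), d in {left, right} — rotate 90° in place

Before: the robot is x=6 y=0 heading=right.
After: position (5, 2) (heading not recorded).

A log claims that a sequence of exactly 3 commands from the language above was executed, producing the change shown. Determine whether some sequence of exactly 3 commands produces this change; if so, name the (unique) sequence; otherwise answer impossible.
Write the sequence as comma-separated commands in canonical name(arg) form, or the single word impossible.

back(1), turn(left), move(2)

key: running move(2) before back(1) would end elsewhere — order is forced
t0: x=6 y=0 heading=right
1. back(1) → x=5 y=0 heading=right
2. turn(left) → x=5 y=0 heading=up
3. move(2) → x=5 y=2 heading=up
uniquely the one of 125 3-step routes that fits.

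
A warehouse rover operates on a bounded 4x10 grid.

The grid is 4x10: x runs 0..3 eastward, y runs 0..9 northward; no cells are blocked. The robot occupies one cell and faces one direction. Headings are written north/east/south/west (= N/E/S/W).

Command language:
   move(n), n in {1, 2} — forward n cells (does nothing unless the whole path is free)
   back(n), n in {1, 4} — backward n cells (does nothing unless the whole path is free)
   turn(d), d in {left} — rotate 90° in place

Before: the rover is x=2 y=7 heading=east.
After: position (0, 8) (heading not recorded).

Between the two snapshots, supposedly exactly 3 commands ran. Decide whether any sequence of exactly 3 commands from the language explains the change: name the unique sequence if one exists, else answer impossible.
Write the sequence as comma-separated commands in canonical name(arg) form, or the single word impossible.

checked all 3-command options: none fits.

impossible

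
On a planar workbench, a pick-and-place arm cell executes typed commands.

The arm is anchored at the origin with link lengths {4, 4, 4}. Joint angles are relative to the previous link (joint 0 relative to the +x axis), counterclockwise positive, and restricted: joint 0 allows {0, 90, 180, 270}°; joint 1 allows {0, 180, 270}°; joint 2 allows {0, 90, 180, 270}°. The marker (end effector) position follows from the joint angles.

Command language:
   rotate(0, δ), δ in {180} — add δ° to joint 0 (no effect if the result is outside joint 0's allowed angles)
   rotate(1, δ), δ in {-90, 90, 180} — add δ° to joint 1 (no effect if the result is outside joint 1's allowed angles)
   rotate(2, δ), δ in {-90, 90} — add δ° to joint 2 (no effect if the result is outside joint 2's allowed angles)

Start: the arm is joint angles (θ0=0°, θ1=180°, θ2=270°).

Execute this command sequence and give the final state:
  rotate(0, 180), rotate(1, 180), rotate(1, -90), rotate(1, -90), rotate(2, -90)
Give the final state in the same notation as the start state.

joint angles (θ0=180°, θ1=180°, θ2=180°)

start: joint angles (θ0=0°, θ1=180°, θ2=270°)
t=1 rotate(0, 180) ⇒ joint angles (θ0=180°, θ1=180°, θ2=270°)
t=2 rotate(1, 180) ⇒ joint angles (θ0=180°, θ1=0°, θ2=270°)
t=3 rotate(1, -90) ⇒ joint angles (θ0=180°, θ1=270°, θ2=270°)
t=4 rotate(1, -90) ⇒ joint angles (θ0=180°, θ1=180°, θ2=270°)
t=5 rotate(2, -90) ⇒ joint angles (θ0=180°, θ1=180°, θ2=180°)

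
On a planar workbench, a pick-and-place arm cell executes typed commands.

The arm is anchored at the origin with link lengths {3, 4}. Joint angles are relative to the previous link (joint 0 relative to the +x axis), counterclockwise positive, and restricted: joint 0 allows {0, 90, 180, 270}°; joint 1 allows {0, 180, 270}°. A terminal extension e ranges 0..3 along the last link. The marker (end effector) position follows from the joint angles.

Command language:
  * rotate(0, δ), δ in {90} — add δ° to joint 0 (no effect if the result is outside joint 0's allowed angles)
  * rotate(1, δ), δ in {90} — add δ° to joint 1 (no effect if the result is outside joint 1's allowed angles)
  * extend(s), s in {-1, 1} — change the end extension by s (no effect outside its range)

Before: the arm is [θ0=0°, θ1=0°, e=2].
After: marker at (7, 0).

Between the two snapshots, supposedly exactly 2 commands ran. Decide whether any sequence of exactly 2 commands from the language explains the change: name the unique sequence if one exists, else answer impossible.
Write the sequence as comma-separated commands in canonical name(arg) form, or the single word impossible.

extend(-1), extend(-1)

begin: [θ0=0°, θ1=0°, e=2]
t=1 extend(-1) ⇒ [θ0=0°, θ1=0°, e=1]
t=2 extend(-1) ⇒ [θ0=0°, θ1=0°, e=0]
no rival 2-sequence matches.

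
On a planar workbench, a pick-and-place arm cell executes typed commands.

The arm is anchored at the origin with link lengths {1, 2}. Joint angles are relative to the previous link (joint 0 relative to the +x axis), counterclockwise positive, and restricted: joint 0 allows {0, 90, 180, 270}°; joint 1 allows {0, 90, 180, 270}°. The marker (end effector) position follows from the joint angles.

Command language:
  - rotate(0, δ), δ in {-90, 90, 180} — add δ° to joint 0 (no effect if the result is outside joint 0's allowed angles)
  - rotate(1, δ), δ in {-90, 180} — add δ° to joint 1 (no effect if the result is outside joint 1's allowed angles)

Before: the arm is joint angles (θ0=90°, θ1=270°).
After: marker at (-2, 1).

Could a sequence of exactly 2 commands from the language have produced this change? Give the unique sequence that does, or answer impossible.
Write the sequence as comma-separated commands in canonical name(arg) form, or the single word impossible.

t0: joint angles (θ0=90°, θ1=270°)
step 1 (rotate(1, -90)): joint angles (θ0=90°, θ1=180°)
step 2 (rotate(1, -90)): joint angles (θ0=90°, θ1=90°)
no rival 2-sequence matches.

rotate(1, -90), rotate(1, -90)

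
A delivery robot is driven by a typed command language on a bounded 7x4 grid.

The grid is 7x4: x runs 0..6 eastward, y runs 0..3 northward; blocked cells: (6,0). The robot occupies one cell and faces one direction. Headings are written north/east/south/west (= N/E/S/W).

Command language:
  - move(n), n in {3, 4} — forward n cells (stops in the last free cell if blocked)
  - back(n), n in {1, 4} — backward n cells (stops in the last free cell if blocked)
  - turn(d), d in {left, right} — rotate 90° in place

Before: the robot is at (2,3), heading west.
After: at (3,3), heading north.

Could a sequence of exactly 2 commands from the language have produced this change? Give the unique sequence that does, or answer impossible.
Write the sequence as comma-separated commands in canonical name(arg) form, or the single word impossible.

key: position moved to (3,3) AND the heading swung to N — translation plus rotation needed
t0: at (2,3), heading west
step 1 (back(1)): at (3,3), heading west
step 2 (turn(right)): at (3,3), heading north
no rival 2-sequence matches.

back(1), turn(right)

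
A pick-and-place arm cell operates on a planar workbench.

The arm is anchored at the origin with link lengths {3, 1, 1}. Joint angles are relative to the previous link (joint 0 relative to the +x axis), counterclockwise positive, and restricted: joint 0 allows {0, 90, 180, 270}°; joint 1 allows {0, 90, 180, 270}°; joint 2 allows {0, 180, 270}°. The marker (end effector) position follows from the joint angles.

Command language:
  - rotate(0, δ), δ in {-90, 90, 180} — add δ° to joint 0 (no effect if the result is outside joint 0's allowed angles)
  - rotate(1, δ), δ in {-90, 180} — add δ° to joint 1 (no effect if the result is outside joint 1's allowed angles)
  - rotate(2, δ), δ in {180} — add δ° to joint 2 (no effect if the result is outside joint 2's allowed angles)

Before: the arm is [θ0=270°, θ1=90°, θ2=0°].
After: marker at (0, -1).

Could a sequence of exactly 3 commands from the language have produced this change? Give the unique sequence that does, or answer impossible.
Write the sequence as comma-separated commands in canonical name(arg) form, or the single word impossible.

rotate(1, -90), rotate(1, -90), rotate(1, -90)

from: [θ0=270°, θ1=90°, θ2=0°]
1. rotate(1, -90) → [θ0=270°, θ1=0°, θ2=0°]
2. rotate(1, -90) → [θ0=270°, θ1=270°, θ2=0°]
3. rotate(1, -90) → [θ0=270°, θ1=180°, θ2=0°]
no other 3-command option fits: unique.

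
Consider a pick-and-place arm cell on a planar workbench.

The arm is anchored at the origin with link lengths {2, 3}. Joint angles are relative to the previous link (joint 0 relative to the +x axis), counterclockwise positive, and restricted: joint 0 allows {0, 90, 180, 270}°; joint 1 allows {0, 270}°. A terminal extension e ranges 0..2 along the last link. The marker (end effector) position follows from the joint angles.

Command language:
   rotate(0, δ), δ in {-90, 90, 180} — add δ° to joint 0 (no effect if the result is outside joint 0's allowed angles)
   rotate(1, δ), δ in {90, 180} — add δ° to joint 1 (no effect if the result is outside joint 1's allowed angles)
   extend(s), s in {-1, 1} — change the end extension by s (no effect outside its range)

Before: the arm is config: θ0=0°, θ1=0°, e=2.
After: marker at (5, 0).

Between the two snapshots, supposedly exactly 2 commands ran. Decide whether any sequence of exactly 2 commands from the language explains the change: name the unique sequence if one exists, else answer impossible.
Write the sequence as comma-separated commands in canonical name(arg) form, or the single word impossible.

initial: config: θ0=0°, θ1=0°, e=2
1. extend(-1) → config: θ0=0°, θ1=0°, e=1
2. extend(-1) → config: θ0=0°, θ1=0°, e=0
no rival 2-sequence matches.

extend(-1), extend(-1)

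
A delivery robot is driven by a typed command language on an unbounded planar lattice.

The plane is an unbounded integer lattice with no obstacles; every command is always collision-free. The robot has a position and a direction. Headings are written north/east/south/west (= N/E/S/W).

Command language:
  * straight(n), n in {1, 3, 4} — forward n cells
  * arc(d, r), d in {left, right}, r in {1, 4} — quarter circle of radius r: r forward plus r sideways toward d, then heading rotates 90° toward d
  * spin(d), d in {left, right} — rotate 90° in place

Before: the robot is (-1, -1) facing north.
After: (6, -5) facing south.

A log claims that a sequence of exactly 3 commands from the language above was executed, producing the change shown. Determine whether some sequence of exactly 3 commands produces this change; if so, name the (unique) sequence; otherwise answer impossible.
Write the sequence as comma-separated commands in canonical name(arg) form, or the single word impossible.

key: order matters: swapping spin(right) and arc(right, 4) lands elsewhere
t0: (-1, -1) facing north
step 1 (spin(right)): (-1, -1) facing east
step 2 (straight(3)): (2, -1) facing east
step 3 (arc(right, 4)): (6, -5) facing south
no other 3-command option fits: unique.

spin(right), straight(3), arc(right, 4)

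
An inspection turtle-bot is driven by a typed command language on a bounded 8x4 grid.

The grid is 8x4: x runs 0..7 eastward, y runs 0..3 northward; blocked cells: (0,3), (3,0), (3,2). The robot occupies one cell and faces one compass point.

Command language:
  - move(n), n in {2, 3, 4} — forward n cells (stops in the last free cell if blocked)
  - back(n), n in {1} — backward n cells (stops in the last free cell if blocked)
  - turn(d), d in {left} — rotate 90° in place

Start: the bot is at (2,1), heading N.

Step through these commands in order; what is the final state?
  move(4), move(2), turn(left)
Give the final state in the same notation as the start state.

at (2,3), heading W

begin: at (2,1), heading N
[1] after move(4): at (2,3), heading N
[2] after move(2): at (2,3), heading N
[3] after turn(left): at (2,3), heading W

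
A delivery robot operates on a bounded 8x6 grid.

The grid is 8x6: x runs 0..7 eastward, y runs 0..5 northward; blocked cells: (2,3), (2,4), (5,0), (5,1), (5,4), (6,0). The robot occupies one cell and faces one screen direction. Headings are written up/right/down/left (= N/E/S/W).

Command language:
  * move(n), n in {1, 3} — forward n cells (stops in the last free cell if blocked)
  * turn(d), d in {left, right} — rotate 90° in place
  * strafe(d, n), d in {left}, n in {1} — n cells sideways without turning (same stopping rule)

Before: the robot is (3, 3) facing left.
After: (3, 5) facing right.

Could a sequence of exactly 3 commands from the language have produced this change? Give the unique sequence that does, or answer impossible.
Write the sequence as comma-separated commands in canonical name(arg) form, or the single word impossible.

turn(right), move(3), turn(right)

key: position moved to (3,5) AND the heading swung to E — translation plus rotation needed
start: (3, 3) facing left
1. turn(right) → (3, 3) facing up
2. move(3) → (3, 5) facing up
3. turn(right) → (3, 5) facing right
no rival 3-sequence matches.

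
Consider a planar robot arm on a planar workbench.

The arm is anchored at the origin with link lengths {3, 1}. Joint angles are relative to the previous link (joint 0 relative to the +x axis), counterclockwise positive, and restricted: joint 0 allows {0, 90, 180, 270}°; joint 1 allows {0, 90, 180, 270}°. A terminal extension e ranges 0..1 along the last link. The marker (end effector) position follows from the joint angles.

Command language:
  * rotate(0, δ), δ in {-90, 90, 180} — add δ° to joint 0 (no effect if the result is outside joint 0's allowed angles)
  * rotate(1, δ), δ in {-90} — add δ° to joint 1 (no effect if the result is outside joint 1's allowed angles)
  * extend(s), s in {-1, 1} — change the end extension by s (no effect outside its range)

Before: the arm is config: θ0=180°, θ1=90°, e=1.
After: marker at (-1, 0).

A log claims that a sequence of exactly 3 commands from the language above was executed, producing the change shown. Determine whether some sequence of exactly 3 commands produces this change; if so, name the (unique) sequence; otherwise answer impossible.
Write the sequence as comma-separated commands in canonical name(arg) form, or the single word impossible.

rotate(1, -90), rotate(1, -90), rotate(1, -90)

initial: config: θ0=180°, θ1=90°, e=1
t=1 rotate(1, -90) ⇒ config: θ0=180°, θ1=0°, e=1
t=2 rotate(1, -90) ⇒ config: θ0=180°, θ1=270°, e=1
t=3 rotate(1, -90) ⇒ config: θ0=180°, θ1=180°, e=1
no rival 3-sequence matches.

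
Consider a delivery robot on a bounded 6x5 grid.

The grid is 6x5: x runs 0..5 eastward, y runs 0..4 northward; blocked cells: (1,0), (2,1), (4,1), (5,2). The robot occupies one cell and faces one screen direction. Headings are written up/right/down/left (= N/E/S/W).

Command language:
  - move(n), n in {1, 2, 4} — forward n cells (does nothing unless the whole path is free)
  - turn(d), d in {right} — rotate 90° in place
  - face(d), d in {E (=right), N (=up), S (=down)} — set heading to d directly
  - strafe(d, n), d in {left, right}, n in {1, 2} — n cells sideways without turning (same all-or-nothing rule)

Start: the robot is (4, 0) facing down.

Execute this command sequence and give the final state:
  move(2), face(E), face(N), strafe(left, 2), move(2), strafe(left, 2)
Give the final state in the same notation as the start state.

start: (4, 0) facing down
step 1 (move(2)): (4, 0) facing down
step 2 (face(E)): (4, 0) facing right
step 3 (face(N)): (4, 0) facing up
step 4 (strafe(left, 2)): (2, 0) facing up
step 5 (move(2)): (2, 0) facing up
step 6 (strafe(left, 2)): (2, 0) facing up

(2, 0) facing up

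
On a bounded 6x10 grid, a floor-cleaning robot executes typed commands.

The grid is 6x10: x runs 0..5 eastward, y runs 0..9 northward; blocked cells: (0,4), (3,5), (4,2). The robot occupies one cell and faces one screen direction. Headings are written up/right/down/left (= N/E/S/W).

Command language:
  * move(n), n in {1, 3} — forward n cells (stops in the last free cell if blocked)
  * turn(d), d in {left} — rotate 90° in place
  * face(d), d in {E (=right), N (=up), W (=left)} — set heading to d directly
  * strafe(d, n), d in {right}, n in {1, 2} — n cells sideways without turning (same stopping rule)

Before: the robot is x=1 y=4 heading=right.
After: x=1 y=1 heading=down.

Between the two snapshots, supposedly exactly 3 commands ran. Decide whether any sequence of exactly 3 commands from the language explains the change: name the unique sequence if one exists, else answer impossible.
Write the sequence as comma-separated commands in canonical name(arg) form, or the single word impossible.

key: position moved to (1,1) AND the heading swung to S — translation plus rotation needed
start: x=1 y=4 heading=right
step 1 (face(W)): x=1 y=4 heading=left
step 2 (turn(left)): x=1 y=4 heading=down
step 3 (move(3)): x=1 y=1 heading=down
all 512 alternatives checked — unique.

face(W), turn(left), move(3)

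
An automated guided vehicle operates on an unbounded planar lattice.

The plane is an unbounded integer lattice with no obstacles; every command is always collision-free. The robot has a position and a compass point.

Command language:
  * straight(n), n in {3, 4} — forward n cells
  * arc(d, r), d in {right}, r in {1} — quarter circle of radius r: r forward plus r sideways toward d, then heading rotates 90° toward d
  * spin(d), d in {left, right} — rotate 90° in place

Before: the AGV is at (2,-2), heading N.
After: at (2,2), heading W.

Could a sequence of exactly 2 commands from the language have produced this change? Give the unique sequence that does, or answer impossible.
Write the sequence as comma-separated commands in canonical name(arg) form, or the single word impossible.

straight(4), spin(left)

key: running spin(left) before straight(4) would end elsewhere — order is forced
initial: at (2,-2), heading N
step 1 (straight(4)): at (2,2), heading N
step 2 (spin(left)): at (2,2), heading W
no rival 2-sequence matches.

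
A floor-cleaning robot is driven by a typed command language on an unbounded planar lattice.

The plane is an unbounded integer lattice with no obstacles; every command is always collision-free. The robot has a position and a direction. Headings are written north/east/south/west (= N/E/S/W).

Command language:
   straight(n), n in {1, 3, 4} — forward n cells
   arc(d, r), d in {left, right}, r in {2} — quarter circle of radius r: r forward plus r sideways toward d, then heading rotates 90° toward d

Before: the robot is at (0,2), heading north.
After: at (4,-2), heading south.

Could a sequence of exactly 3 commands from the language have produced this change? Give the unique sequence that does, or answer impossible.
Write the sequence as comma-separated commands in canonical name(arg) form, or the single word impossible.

key: order matters: swapping arc(right, 2) and straight(4) lands elsewhere
initial: at (0,2), heading north
t=1 arc(right, 2) ⇒ at (2,4), heading east
t=2 arc(right, 2) ⇒ at (4,2), heading south
t=3 straight(4) ⇒ at (4,-2), heading south
uniquely the one of 125 3-step routes that fits.

arc(right, 2), arc(right, 2), straight(4)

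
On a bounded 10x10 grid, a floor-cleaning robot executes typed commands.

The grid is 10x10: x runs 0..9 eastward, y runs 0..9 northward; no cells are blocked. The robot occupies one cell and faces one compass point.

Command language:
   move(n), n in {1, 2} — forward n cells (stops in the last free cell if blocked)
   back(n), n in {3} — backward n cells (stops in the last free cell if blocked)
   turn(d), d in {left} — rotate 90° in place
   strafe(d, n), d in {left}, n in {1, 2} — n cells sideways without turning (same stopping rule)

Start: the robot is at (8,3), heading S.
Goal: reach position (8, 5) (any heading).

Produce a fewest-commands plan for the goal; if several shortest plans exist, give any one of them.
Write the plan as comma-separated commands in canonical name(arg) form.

begin: at (8,3), heading S
1. back(3) → at (8,6), heading S
2. move(1) → at (8,5), heading S
shorter routes all fall short; 2 is best.

back(3), move(1)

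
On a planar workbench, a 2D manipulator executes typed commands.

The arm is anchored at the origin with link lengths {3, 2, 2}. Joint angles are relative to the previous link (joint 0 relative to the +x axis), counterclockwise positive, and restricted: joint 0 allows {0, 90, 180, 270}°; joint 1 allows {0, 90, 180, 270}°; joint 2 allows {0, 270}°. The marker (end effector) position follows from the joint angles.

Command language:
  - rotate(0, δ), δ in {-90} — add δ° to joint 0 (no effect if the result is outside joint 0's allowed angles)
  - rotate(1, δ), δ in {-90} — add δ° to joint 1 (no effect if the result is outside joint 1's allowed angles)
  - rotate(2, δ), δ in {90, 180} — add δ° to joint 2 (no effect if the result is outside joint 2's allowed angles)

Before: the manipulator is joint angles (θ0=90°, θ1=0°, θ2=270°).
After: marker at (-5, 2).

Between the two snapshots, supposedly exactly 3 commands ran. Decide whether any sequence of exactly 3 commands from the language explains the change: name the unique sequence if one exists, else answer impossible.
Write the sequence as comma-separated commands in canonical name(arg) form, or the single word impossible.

begin: joint angles (θ0=90°, θ1=0°, θ2=270°)
1. rotate(0, -90) → joint angles (θ0=0°, θ1=0°, θ2=270°)
2. rotate(0, -90) → joint angles (θ0=270°, θ1=0°, θ2=270°)
3. rotate(0, -90) → joint angles (θ0=180°, θ1=0°, θ2=270°)
all 64 alternatives checked — unique.

rotate(0, -90), rotate(0, -90), rotate(0, -90)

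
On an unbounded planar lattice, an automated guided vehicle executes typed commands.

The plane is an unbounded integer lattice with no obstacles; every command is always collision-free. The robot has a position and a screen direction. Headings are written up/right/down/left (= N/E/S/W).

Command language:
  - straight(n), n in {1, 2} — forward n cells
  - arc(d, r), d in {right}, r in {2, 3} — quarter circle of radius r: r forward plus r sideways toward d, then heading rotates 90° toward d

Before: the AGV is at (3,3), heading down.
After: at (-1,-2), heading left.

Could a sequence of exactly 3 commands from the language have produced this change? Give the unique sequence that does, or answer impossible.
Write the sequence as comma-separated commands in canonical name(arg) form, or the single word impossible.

key: running straight(1) before straight(2) would end elsewhere — order is forced
from: at (3,3), heading down
1. straight(2) → at (3,1), heading down
2. arc(right, 3) → at (0,-2), heading left
3. straight(1) → at (-1,-2), heading left
no other 3-command option fits: unique.

straight(2), arc(right, 3), straight(1)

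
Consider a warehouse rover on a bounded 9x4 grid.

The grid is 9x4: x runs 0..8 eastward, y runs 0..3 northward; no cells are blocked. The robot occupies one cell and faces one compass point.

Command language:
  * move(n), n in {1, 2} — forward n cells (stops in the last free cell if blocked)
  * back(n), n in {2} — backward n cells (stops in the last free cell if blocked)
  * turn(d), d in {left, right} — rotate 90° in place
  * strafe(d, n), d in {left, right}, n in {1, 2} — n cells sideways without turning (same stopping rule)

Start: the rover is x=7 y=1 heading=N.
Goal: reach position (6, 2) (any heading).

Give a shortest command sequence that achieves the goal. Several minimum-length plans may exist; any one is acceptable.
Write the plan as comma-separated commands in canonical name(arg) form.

move(1), strafe(left, 1)

t0: x=7 y=1 heading=N
1. move(1) → x=7 y=2 heading=N
2. strafe(left, 1) → x=6 y=2 heading=N
shorter routes all fall short; 2 is best.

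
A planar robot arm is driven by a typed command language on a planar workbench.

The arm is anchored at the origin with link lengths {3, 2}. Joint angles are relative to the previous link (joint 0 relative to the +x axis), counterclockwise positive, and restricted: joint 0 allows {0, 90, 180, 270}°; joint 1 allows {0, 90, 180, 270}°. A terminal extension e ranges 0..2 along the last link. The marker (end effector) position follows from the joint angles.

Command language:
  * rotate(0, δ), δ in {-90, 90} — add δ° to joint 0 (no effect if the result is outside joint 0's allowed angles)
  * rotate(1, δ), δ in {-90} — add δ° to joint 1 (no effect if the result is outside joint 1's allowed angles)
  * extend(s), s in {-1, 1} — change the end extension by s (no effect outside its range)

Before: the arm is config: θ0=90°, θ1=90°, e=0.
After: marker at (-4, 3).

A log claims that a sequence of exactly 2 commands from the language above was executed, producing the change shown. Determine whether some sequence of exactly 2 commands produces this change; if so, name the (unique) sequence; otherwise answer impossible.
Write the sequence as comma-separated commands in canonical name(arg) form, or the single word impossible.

extend(1), extend(1)

t0: config: θ0=90°, θ1=90°, e=0
[1] after extend(1): config: θ0=90°, θ1=90°, e=1
[2] after extend(1): config: θ0=90°, θ1=90°, e=2
no other 2-command option fits: unique.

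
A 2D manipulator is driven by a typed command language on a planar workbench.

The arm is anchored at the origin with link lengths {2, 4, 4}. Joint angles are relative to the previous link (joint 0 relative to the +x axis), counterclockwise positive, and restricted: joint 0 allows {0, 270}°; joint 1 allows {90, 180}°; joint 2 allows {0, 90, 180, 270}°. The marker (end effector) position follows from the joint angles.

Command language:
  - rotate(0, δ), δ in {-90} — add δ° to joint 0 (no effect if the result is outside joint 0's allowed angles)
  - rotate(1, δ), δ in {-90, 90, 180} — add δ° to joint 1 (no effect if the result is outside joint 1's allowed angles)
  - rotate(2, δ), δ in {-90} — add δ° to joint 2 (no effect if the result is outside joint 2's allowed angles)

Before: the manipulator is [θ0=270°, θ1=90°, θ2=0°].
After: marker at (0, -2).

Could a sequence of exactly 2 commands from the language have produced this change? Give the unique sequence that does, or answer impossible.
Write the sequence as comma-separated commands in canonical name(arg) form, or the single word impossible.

begin: [θ0=270°, θ1=90°, θ2=0°]
step 1 (rotate(2, -90)): [θ0=270°, θ1=90°, θ2=270°]
step 2 (rotate(2, -90)): [θ0=270°, θ1=90°, θ2=180°]
uniquely the one of 25 2-step routes that fits.

rotate(2, -90), rotate(2, -90)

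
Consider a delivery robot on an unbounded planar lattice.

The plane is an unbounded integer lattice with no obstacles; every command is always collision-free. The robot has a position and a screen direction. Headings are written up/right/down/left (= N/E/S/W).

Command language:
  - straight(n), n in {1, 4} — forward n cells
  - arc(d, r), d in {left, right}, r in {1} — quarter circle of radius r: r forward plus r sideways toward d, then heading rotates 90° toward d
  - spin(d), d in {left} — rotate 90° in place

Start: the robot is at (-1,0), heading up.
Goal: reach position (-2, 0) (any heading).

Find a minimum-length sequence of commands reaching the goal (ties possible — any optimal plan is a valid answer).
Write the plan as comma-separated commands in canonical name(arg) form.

spin(left), straight(1)

begin: at (-1,0), heading up
t=1 spin(left) ⇒ at (-1,0), heading left
t=2 straight(1) ⇒ at (-2,0), heading left
nothing shorter than 2 reaches the goal.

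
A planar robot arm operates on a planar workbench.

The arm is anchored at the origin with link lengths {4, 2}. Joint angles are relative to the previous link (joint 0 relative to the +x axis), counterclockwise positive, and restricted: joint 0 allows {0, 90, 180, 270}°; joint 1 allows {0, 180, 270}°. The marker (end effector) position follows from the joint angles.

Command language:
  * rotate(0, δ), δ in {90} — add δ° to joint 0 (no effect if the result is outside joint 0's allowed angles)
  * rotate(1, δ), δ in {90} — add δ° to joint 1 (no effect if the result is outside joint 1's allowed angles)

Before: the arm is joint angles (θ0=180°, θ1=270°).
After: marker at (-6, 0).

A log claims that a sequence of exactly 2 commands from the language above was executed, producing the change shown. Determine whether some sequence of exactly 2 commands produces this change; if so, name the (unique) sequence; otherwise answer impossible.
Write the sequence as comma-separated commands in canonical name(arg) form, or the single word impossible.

rotate(1, 90), rotate(1, 90)

from: joint angles (θ0=180°, θ1=270°)
step 1 (rotate(1, 90)): joint angles (θ0=180°, θ1=0°)
step 2 (rotate(1, 90)): joint angles (θ0=180°, θ1=0°)
all 4 alternatives checked — unique.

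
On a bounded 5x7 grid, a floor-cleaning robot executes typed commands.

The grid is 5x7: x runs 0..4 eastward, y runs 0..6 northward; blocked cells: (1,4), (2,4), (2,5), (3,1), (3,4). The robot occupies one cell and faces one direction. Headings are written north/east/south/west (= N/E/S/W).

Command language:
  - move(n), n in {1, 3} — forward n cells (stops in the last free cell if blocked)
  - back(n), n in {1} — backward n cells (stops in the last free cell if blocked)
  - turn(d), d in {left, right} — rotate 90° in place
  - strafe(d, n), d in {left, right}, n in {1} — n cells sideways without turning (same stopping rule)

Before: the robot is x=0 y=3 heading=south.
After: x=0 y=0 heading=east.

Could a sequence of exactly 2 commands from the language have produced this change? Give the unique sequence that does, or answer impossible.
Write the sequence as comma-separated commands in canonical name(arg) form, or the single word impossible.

move(3), turn(left)

key: position moved to (0,0) AND the heading swung to E — translation plus rotation needed
begin: x=0 y=3 heading=south
step 1 (move(3)): x=0 y=0 heading=south
step 2 (turn(left)): x=0 y=0 heading=east
no other 2-command option fits: unique.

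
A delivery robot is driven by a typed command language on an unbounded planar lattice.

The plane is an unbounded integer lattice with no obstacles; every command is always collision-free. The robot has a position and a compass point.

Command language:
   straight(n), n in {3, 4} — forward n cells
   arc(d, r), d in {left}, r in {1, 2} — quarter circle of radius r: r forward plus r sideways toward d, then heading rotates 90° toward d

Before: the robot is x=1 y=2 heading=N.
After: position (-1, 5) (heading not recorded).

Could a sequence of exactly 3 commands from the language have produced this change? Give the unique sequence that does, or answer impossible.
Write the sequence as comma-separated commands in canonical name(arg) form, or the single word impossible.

key: order matters: swapping straight(3) and arc(left, 1) lands elsewhere
start: x=1 y=2 heading=N
t=1 straight(3) ⇒ x=1 y=5 heading=N
t=2 arc(left, 1) ⇒ x=0 y=6 heading=W
t=3 arc(left, 1) ⇒ x=-1 y=5 heading=S
no rival 3-sequence matches.

straight(3), arc(left, 1), arc(left, 1)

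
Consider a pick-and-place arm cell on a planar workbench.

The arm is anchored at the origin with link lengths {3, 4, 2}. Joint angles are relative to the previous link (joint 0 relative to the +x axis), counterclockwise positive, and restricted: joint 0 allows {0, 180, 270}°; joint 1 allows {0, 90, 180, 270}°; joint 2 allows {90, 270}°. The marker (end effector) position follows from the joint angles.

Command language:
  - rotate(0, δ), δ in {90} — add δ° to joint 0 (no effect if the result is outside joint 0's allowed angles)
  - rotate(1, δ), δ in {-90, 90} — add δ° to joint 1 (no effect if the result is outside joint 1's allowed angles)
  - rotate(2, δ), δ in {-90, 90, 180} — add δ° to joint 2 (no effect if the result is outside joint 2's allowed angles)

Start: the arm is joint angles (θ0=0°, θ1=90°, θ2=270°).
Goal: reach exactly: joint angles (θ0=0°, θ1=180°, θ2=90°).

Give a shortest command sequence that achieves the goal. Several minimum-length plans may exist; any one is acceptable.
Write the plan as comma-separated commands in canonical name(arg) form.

begin: joint angles (θ0=0°, θ1=90°, θ2=270°)
1. rotate(1, 90) → joint angles (θ0=0°, θ1=180°, θ2=270°)
2. rotate(2, 180) → joint angles (θ0=0°, θ1=180°, θ2=90°)
minimal: 2 command(s), checked below 2.

rotate(1, 90), rotate(2, 180)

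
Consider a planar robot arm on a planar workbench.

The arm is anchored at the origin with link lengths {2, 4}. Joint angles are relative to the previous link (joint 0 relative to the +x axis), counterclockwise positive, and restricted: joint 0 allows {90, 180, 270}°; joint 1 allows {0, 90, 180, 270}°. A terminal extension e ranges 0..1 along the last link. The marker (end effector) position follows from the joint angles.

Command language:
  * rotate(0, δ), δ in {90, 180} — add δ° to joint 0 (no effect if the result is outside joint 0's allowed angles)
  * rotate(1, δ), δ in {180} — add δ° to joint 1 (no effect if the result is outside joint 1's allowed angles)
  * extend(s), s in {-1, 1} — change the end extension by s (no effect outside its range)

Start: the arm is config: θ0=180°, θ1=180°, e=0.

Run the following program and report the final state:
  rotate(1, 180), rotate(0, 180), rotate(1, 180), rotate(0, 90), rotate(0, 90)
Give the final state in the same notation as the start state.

config: θ0=270°, θ1=180°, e=0

initial: config: θ0=180°, θ1=180°, e=0
step 1 (rotate(1, 180)): config: θ0=180°, θ1=0°, e=0
step 2 (rotate(0, 180)): config: θ0=180°, θ1=0°, e=0
step 3 (rotate(1, 180)): config: θ0=180°, θ1=180°, e=0
step 4 (rotate(0, 90)): config: θ0=270°, θ1=180°, e=0
step 5 (rotate(0, 90)): config: θ0=270°, θ1=180°, e=0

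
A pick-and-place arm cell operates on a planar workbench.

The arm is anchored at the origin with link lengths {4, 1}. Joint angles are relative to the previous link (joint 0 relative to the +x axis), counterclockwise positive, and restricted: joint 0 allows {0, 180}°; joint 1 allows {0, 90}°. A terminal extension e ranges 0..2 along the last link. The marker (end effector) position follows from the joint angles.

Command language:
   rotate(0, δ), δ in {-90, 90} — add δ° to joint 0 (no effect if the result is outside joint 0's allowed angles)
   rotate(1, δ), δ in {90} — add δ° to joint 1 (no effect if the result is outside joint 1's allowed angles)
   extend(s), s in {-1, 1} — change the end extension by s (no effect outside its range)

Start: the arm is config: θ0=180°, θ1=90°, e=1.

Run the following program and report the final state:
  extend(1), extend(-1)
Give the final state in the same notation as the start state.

config: θ0=180°, θ1=90°, e=1

start: config: θ0=180°, θ1=90°, e=1
[1] after extend(1): config: θ0=180°, θ1=90°, e=2
[2] after extend(-1): config: θ0=180°, θ1=90°, e=1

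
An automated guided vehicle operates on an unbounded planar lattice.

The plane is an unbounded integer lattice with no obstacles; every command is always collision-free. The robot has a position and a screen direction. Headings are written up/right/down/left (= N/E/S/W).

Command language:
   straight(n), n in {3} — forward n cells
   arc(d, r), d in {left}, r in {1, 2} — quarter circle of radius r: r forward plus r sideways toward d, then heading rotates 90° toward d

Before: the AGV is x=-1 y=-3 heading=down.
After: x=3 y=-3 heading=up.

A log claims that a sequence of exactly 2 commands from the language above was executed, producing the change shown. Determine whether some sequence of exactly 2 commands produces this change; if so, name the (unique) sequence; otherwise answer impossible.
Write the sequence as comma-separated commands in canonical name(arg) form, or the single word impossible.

arc(left, 2), arc(left, 2)

key: position moved to (3,-3) AND the heading swung to N — translation plus rotation needed
begin: x=-1 y=-3 heading=down
1. arc(left, 2) → x=1 y=-5 heading=right
2. arc(left, 2) → x=3 y=-3 heading=up
uniquely the one of 9 2-step routes that fits.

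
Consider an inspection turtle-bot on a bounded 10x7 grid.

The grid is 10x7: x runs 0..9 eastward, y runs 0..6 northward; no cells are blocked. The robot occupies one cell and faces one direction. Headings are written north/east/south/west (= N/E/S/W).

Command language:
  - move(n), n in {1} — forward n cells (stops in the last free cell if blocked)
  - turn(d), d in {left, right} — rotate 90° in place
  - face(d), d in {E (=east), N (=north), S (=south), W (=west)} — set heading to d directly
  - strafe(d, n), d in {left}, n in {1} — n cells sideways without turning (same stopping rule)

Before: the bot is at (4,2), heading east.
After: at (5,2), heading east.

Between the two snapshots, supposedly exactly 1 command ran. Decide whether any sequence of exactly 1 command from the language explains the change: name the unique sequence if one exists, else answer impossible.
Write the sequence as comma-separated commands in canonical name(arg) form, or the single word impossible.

move(1)

key: heading stays E — the single command does not turn
t0: at (4,2), heading east
1. move(1) → at (5,2), heading east
no rival 1-sequence matches.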